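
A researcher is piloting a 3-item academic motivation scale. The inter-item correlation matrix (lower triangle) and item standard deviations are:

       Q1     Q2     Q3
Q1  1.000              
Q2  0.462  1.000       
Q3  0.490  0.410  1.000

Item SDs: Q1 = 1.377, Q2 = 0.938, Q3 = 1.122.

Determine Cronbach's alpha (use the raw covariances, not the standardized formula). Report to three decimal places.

Cronbach's alpha = 0.704

Σσ²ᵢ = 1.377² + 0.938² + 1.122² = 4.0349
Covariances σ_ij = r_ij · s_i · s_j:
  σ(Q1,Q2) = 0.462 × 1.377 × 0.938 = 0.5967
  σ(Q1,Q3) = 0.490 × 1.377 × 1.122 = 0.7570
  σ(Q2,Q3) = 0.410 × 0.938 × 1.122 = 0.4315
σ²_T = Σσ²ᵢ + 2·Σσ_ij = 4.0349 + 2 × 1.7852 = 7.6053
α = (3/2)·(1 − 4.0349/7.6053) = 0.704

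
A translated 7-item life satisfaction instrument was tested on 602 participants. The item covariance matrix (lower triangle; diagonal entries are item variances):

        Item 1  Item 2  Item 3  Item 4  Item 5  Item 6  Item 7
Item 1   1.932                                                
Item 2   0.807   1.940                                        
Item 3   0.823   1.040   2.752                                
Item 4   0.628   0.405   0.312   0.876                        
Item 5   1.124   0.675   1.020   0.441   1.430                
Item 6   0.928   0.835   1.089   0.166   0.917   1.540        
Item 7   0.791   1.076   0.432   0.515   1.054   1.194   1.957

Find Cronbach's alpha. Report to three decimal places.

sum of item variances = 1.932 + 1.940 + 2.752 + 0.876 + 1.430 + 1.540 + 1.957 = 12.427
Σ_{i<j} σ_ij = 16.272
Var(T) = 12.427 + 2 × 16.272 = 44.971
α = (k/(k−1))·(1 − sum of item variances/Var(T)) = (7/6)·(1 − 12.427/44.971) = 0.844

Cronbach's alpha = 0.844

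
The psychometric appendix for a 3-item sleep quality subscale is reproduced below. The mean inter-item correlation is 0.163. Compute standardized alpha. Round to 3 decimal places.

standardized alpha = 0.369

Standardized α = k·r̄ / (1 + (k−1)·r̄) = 3 × 0.163 / (1 + 2 × 0.163)
  = 0.4890 / 1.3260 = 0.369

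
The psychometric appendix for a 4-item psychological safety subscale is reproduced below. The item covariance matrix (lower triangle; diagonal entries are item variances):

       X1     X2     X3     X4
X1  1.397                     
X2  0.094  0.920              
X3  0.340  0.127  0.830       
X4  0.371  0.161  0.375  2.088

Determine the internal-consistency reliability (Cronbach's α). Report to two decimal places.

α = 0.48

sum of item variances = 1.397 + 0.920 + 0.830 + 2.088 = 5.235
Sum of off-diagonal covariances = 1.468
Var(T) = 5.235 + 2 × 1.468 = 8.171
α = (k/(k−1))·(1 − sum of item variances/Var(T)) = (4/3)·(1 − 5.235/8.171) = 0.48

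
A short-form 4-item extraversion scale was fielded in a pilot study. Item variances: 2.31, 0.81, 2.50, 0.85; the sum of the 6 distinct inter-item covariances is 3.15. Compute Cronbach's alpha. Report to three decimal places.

ΣVar(i) = 2.31 + 0.81 + 2.50 + 0.85 = 6.47
Sum of distinct covariances = 3.15
Var(T) = ΣVar(i) + 2·Σcov = 6.47 + 2 × 3.15 = 12.77
α = (4/3)·(1 − 6.47/12.77) = 0.658

α = 0.658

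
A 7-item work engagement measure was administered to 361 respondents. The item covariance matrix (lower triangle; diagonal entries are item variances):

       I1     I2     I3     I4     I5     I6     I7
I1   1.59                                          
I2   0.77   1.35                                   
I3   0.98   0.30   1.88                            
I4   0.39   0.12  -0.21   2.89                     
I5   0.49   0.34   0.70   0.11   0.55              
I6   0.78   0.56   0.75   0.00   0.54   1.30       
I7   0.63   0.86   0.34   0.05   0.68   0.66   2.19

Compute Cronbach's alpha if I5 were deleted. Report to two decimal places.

Cronbach's alpha = 0.67

Remaining items: I1, I2, I3, I4, I6, I7 (k = 6).
sum of item variances = 1.59 + 1.35 + 1.88 + 2.89 + 1.30 + 2.19 = 11.20
total variance = 11.20 + 2 × 6.98 = 25.16
α (item deleted) = (6/5)·(1 − 11.20/25.16) = 0.67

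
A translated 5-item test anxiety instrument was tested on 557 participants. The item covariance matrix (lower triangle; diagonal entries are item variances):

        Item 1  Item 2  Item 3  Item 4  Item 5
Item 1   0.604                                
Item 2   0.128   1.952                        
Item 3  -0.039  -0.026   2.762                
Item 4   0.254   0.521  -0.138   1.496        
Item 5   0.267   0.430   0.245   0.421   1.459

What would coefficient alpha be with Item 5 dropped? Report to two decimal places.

Remaining items: Item 1, Item 2, Item 3, Item 4 (k = 4).
ΣVar(i) = 0.604 + 1.952 + 2.762 + 1.496 = 6.814
σ²_T = 6.814 + 2 × 0.700 = 8.214
α (item deleted) = (4/3)·(1 − 6.814/8.214) = 0.23

coefficient alpha = 0.23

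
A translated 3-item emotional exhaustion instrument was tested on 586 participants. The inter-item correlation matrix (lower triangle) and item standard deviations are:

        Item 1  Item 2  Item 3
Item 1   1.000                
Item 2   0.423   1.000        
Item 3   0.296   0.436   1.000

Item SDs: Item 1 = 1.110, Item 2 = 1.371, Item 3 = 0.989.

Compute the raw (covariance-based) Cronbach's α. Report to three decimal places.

Σσ²ᵢ = 1.110² + 1.371² + 0.989² = 4.0899
Covariances σ_ij = r_ij · s_i · s_j:
  σ(Item 1,Item 2) = 0.423 × 1.110 × 1.371 = 0.6437
  σ(Item 1,Item 3) = 0.296 × 1.110 × 0.989 = 0.3249
  σ(Item 2,Item 3) = 0.436 × 1.371 × 0.989 = 0.5912
σ²_T = Σσ²ᵢ + 2·Σσ_ij = 4.0899 + 2 × 1.5598 = 7.2095
α = (3/2)·(1 − 4.0899/7.2095) = 0.649

Cronbach's α = 0.649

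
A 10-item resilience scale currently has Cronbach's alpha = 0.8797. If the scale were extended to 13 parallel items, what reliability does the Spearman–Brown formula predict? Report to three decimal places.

predicted reliability = 0.905

Length factor m = 13/10 = 1.3000
α' = m·α / (1 + (m−1)·α)
   = 13/10 × 0.8797 / (1 + (13/10 − 1) × 0.8797)
   = 1.1436 / 1.2639 = 0.905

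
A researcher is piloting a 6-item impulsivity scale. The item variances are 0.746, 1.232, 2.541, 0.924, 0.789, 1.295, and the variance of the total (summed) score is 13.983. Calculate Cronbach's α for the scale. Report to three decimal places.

ΣVar(i) = 0.746 + 1.232 + 2.541 + 0.924 + 0.789 + 1.295 = 7.527
α = (k/(k−1))·(1 − ΣVar(i)/total variance) = (6/5)·(1 − 7.527/13.983) = 0.554

Cronbach's α = 0.554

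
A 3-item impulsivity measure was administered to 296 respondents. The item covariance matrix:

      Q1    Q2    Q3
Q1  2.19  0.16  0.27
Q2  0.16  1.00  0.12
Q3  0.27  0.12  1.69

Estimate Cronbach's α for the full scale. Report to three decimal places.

Σσ²ᵢ = 2.19 + 1.00 + 1.69 = 4.88
Σ_{i<j} σ_ij = 0.55
Var(T) = 4.88 + 2 × 0.55 = 5.98
α = (k/(k−1))·(1 − Σσ²ᵢ/Var(T)) = (3/2)·(1 − 4.88/5.98) = 0.276

Cronbach's α = 0.276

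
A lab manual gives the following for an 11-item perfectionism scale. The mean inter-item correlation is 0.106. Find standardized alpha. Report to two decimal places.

Standardized α = k·r̄ / (1 + (k−1)·r̄) = 11 × 0.106 / (1 + 10 × 0.106)
  = 1.1660 / 2.0600 = 0.57

standardized alpha = 0.57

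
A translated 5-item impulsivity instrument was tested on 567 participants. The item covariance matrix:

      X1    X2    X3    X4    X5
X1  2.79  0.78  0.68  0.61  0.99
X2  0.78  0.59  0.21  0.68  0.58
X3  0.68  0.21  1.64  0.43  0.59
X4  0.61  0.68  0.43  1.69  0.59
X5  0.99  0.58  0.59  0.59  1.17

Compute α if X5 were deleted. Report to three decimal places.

Remaining items: X1, X2, X3, X4 (k = 4).
sum of item variances = 2.79 + 0.59 + 1.64 + 1.69 = 6.71
total variance = 6.71 + 2 × 3.39 = 13.49
α (item deleted) = (4/3)·(1 − 6.71/13.49) = 0.670

α = 0.670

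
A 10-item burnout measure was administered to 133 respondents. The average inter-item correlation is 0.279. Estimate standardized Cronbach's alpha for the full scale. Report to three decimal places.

α = 0.795

Standardized α = k·r̄ / (1 + (k−1)·r̄) = 10 × 0.279 / (1 + 9 × 0.279)
  = 2.7900 / 3.5110 = 0.795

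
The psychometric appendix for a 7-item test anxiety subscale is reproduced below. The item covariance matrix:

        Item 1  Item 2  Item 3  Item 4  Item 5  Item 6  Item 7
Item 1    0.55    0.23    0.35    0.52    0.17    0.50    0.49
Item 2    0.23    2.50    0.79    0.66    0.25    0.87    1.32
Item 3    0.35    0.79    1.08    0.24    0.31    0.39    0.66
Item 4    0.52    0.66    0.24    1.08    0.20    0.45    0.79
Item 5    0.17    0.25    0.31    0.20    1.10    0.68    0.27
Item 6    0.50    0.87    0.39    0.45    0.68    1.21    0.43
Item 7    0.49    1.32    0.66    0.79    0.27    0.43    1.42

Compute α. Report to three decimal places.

ΣVar(i) = 0.55 + 2.50 + 1.08 + 1.08 + 1.10 + 1.21 + 1.42 = 8.94
Sum of off-diagonal covariances = 10.57
σ²_total = 8.94 + 2 × 10.57 = 30.08
α = (k/(k−1))·(1 − ΣVar(i)/σ²_total) = (7/6)·(1 − 8.94/30.08) = 0.820

α = 0.820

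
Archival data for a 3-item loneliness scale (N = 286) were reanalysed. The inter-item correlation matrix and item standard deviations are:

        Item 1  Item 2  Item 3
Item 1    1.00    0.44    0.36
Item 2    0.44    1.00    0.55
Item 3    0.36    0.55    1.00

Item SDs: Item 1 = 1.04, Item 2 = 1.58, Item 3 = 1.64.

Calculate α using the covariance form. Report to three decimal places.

α = 0.703

Σσ²ᵢ = 1.04² + 1.58² + 1.64² = 6.2676
Covariances σ_ij = r_ij · s_i · s_j:
  σ(Item 1,Item 2) = 0.44 × 1.04 × 1.58 = 0.7230
  σ(Item 1,Item 3) = 0.36 × 1.04 × 1.64 = 0.6140
  σ(Item 2,Item 3) = 0.55 × 1.58 × 1.64 = 1.4252
σ²_T = Σσ²ᵢ + 2·Σσ_ij = 6.2676 + 2 × 2.7622 = 11.7920
α = (3/2)·(1 − 6.2676/11.7920) = 0.703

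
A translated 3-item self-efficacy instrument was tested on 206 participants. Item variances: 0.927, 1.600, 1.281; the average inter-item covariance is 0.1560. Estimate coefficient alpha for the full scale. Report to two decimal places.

coefficient alpha = 0.30

Σσ²ᵢ = 0.927 + 1.600 + 1.281 = 3.808
Sum of the 3 distinct covariances = 3 × 0.1560 = 0.4680
σ²_T = Σσ²ᵢ + 2·Σcov = 3.808 + 2 × 0.4680 = 4.7440
α = (3/2)·(1 − 3.808/4.7440) = 0.30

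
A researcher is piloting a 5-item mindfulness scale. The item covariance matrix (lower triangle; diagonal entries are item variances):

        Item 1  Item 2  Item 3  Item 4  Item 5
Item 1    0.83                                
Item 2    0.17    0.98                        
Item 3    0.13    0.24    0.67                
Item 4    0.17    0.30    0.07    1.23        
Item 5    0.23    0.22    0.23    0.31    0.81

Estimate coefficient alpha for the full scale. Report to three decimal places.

Σσᵢ² = 0.83 + 0.98 + 0.67 + 1.23 + 0.81 = 4.52
Sum of the distinct covariances = 2.07
σ²_total = 4.52 + 2 × 2.07 = 8.66
α = (k/(k−1))·(1 − Σσᵢ²/σ²_total) = (5/4)·(1 − 4.52/8.66) = 0.598

α = 0.598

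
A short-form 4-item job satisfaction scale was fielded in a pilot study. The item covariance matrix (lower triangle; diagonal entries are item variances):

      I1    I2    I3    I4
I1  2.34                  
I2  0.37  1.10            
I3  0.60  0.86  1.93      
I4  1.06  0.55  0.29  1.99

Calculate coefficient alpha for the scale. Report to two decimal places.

α = 0.67

ΣVar(i) = 2.34 + 1.10 + 1.93 + 1.99 = 7.36
Sum of off-diagonal covariances = 3.73
σ²_total = 7.36 + 2 × 3.73 = 14.82
α = (k/(k−1))·(1 − ΣVar(i)/σ²_total) = (4/3)·(1 − 7.36/14.82) = 0.67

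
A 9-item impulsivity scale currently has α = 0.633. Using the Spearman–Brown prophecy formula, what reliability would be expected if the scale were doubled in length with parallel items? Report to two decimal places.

predicted reliability = 0.78

Length factor m = 2
α' = m·α / (1 + (m−1)·α)
   = 2 × 0.633 / (1 + (2 − 1) × 0.633)
   = 1.2660 / 1.6330 = 0.78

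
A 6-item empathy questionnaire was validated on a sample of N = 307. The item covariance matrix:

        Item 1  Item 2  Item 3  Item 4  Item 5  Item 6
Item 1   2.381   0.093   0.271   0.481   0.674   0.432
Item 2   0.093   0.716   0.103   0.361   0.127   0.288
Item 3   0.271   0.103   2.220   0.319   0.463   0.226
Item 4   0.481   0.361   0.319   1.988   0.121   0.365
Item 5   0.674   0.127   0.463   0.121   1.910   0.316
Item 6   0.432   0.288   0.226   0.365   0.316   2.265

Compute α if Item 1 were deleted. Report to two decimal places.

Remaining items: Item 2, Item 3, Item 4, Item 5, Item 6 (k = 5).
ΣVar(i) = 0.716 + 2.220 + 1.988 + 1.910 + 2.265 = 9.099
total variance = 9.099 + 2 × 2.689 = 14.477
α (item deleted) = (5/4)·(1 − 9.099/14.477) = 0.46

α = 0.46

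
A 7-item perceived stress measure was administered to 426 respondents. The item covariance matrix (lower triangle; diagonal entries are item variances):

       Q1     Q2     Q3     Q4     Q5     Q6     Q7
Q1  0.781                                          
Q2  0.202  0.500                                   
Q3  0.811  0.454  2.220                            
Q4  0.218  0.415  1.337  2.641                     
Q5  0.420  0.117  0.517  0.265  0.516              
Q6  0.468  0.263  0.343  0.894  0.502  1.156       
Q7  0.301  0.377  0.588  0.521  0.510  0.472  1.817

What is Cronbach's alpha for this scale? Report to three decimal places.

Σσᵢ² = 0.781 + 0.500 + 2.220 + 2.641 + 0.516 + 1.156 + 1.817 = 9.631
Sum of the distinct covariances = 9.995
σ²_T = 9.631 + 2 × 9.995 = 29.621
α = (k/(k−1))·(1 − Σσᵢ²/σ²_T) = (7/6)·(1 − 9.631/29.621) = 0.787

α = 0.787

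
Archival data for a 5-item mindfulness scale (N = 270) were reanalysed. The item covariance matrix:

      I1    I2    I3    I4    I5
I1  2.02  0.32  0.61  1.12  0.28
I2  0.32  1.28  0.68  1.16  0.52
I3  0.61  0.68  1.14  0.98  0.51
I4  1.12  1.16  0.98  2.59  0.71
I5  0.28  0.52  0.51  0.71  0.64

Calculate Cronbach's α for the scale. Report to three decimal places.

ΣVar(i) = 2.02 + 1.28 + 1.14 + 2.59 + 0.64 = 7.67
Sum of off-diagonal covariances = 6.89
σ²_total = 7.67 + 2 × 6.89 = 21.45
α = (k/(k−1))·(1 − ΣVar(i)/σ²_total) = (5/4)·(1 − 7.67/21.45) = 0.803

α = 0.803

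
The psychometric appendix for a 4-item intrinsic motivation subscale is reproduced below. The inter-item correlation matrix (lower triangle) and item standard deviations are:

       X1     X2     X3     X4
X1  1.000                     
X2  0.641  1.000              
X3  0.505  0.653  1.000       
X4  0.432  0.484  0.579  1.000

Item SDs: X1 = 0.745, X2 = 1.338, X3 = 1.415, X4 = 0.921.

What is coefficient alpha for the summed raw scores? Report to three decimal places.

Σσ²ᵢ = 0.745² + 1.338² + 1.415² + 0.921² = 5.1957
Covariances σ_ij = r_ij · s_i · s_j:
  σ(X1,X2) = 0.641 × 0.745 × 1.338 = 0.6390
  σ(X1,X3) = 0.505 × 0.745 × 1.415 = 0.5324
  σ(X1,X4) = 0.432 × 0.745 × 0.921 = 0.2964
  σ(X2,X3) = 0.653 × 1.338 × 1.415 = 1.2363
  σ(X2,X4) = 0.484 × 1.338 × 0.921 = 0.5964
  σ(X3,X4) = 0.579 × 1.415 × 0.921 = 0.7546
σ²_T = Σσ²ᵢ + 2·Σσ_ij = 5.1957 + 2 × 4.0551 = 13.3059
α = (4/3)·(1 − 5.1957/13.3059) = 0.813

coefficient alpha = 0.813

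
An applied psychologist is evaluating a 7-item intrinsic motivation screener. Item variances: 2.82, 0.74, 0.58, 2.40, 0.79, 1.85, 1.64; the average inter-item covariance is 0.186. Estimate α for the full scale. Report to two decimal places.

Σσᵢ² = 2.82 + 0.74 + 0.58 + 2.40 + 0.79 + 1.85 + 1.64 = 10.82
Sum of the 21 distinct covariances = 21 × 0.186 = 3.906
Var(T) = Σσᵢ² + 2·Σcov = 10.82 + 2 × 3.906 = 18.632
α = (7/6)·(1 − 10.82/18.632) = 0.49

α = 0.49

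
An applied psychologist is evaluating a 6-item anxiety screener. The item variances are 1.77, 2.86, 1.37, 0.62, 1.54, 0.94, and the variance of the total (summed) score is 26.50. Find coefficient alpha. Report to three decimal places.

coefficient alpha = 0.788

Σσᵢ² = 1.77 + 2.86 + 1.37 + 0.62 + 1.54 + 0.94 = 9.10
α = (k/(k−1))·(1 − Σσᵢ²/Var(T)) = (6/5)·(1 − 9.10/26.50) = 0.788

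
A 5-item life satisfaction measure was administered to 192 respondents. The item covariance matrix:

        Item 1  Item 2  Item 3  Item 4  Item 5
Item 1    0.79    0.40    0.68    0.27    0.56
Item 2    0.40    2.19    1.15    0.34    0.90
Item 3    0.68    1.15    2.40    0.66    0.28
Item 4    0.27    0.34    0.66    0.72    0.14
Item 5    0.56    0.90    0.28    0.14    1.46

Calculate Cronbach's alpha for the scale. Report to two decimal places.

Cronbach's alpha = 0.73

ΣVar(i) = 0.79 + 2.19 + 2.40 + 0.72 + 1.46 = 7.56
Σ_{i<j} σ_ij = 5.38
total variance = 7.56 + 2 × 5.38 = 18.32
α = (k/(k−1))·(1 − ΣVar(i)/total variance) = (5/4)·(1 − 7.56/18.32) = 0.73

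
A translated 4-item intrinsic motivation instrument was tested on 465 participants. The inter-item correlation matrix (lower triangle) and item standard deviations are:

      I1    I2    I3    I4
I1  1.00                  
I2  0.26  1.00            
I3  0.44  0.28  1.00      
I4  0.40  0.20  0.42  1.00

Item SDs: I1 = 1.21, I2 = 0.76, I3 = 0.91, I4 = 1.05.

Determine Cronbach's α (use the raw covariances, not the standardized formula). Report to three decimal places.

α = 0.667

Σσ²ᵢ = 1.21² + 0.76² + 0.91² + 1.05² = 3.9723
Covariances σ_ij = r_ij · s_i · s_j:
  σ(I1,I2) = 0.26 × 1.21 × 0.76 = 0.2391
  σ(I1,I3) = 0.44 × 1.21 × 0.91 = 0.4845
  σ(I1,I4) = 0.40 × 1.21 × 1.05 = 0.5082
  σ(I2,I3) = 0.28 × 0.76 × 0.91 = 0.1936
  σ(I2,I4) = 0.20 × 0.76 × 1.05 = 0.1596
  σ(I3,I4) = 0.42 × 0.91 × 1.05 = 0.4013
σ²_T = Σσ²ᵢ + 2·Σσ_ij = 3.9723 + 2 × 1.9863 = 7.9449
α = (4/3)·(1 − 3.9723/7.9449) = 0.667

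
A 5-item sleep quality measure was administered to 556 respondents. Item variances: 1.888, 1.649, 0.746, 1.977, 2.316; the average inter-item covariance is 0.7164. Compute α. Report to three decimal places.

ΣVar(i) = 1.888 + 1.649 + 0.746 + 1.977 + 2.316 = 8.576
Sum of the 10 distinct covariances = 10 × 0.7164 = 7.1640
σ²_total = ΣVar(i) + 2·Σcov = 8.576 + 2 × 7.1640 = 22.9040
α = (5/4)·(1 − 8.576/22.9040) = 0.782

α = 0.782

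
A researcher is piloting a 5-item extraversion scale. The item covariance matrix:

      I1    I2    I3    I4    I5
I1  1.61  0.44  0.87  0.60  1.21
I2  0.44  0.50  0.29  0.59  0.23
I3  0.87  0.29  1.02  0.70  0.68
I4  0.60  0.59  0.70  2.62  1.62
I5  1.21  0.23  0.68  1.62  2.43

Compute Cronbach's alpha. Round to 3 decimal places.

ΣVar(i) = 1.61 + 0.50 + 1.02 + 2.62 + 2.43 = 8.18
Sum of off-diagonal covariances = 7.23
σ²_total = 8.18 + 2 × 7.23 = 22.64
α = (k/(k−1))·(1 − ΣVar(i)/σ²_total) = (5/4)·(1 − 8.18/22.64) = 0.798

Cronbach's alpha = 0.798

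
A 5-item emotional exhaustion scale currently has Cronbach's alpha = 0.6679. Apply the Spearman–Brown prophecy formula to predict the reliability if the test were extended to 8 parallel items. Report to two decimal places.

predicted reliability = 0.76

Length factor m = 8/5 = 1.6000
α' = m·α / (1 + (m−1)·α)
   = 8/5 × 0.6679 / (1 + (8/5 − 1) × 0.6679)
   = 1.0686 / 1.4007 = 0.76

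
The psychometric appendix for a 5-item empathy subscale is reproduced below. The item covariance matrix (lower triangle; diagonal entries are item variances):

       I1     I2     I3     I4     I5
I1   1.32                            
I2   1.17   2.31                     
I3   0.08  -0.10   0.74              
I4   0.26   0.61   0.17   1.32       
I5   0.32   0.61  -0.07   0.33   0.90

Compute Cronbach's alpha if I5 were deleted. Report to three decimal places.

Cronbach's alpha = 0.580

Remaining items: I1, I2, I3, I4 (k = 4).
sum of item variances = 1.32 + 2.31 + 0.74 + 1.32 = 5.69
Var(T) = 5.69 + 2 × 2.19 = 10.07
α (item deleted) = (4/3)·(1 − 5.69/10.07) = 0.580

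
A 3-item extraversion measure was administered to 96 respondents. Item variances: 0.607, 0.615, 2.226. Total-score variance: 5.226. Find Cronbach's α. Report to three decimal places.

sum of item variances = 0.607 + 0.615 + 2.226 = 3.448
α = (k/(k−1))·(1 − sum of item variances/σ²_total) = (3/2)·(1 − 3.448/5.226) = 0.510

α = 0.510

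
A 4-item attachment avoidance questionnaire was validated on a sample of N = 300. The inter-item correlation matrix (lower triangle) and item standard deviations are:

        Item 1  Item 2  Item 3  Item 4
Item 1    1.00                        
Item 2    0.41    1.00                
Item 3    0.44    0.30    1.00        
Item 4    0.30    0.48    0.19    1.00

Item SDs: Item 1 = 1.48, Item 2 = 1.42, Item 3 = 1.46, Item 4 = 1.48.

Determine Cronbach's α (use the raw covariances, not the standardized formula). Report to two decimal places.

Σσ²ᵢ = 1.48² + 1.42² + 1.46² + 1.48² = 8.5288
Covariances σ_ij = r_ij · s_i · s_j:
  σ(Item 1,Item 2) = 0.41 × 1.48 × 1.42 = 0.8617
  σ(Item 1,Item 3) = 0.44 × 1.48 × 1.46 = 0.9508
  σ(Item 1,Item 4) = 0.30 × 1.48 × 1.48 = 0.6571
  σ(Item 2,Item 3) = 0.30 × 1.42 × 1.46 = 0.6220
  σ(Item 2,Item 4) = 0.48 × 1.42 × 1.48 = 1.0088
  σ(Item 3,Item 4) = 0.19 × 1.46 × 1.48 = 0.4106
σ²_T = Σσ²ᵢ + 2·Σσ_ij = 8.5288 + 2 × 4.5110 = 17.5508
α = (4/3)·(1 − 8.5288/17.5508) = 0.69

α = 0.69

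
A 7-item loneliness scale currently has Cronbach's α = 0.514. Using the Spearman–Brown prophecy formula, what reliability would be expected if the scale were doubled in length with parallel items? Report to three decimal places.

predicted reliability = 0.679

Length factor m = 2
α' = m·α / (1 + (m−1)·α)
   = 2 × 0.514 / (1 + (2 − 1) × 0.514)
   = 1.0280 / 1.5140 = 0.679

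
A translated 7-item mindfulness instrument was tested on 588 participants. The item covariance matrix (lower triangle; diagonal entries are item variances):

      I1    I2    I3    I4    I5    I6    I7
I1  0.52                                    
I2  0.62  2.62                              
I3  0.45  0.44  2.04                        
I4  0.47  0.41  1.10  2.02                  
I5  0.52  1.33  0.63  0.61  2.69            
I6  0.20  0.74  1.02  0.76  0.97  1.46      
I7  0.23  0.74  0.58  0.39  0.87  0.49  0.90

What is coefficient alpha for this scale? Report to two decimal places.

Σσ²ᵢ = 0.52 + 2.62 + 2.04 + 2.02 + 2.69 + 1.46 + 0.90 = 12.25
Sum of the distinct covariances = 13.57
σ²_total = 12.25 + 2 × 13.57 = 39.39
α = (k/(k−1))·(1 − Σσ²ᵢ/σ²_total) = (7/6)·(1 − 12.25/39.39) = 0.80

coefficient alpha = 0.80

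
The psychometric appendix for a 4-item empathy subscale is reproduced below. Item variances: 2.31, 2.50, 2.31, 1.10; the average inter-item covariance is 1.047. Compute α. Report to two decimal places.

α = 0.81

sum of item variances = 2.31 + 2.50 + 2.31 + 1.10 = 8.22
Sum of the 6 distinct covariances = 6 × 1.047 = 6.282
σ²_T = sum of item variances + 2·Σcov = 8.22 + 2 × 6.282 = 20.784
α = (4/3)·(1 − 8.22/20.784) = 0.81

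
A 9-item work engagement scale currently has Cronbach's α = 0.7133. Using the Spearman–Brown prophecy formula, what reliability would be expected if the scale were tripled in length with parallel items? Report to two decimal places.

predicted reliability = 0.88

Length factor m = 3
α' = m·α / (1 + (m−1)·α)
   = 3 × 0.7133 / (1 + (3 − 1) × 0.7133)
   = 2.1399 / 2.4266 = 0.88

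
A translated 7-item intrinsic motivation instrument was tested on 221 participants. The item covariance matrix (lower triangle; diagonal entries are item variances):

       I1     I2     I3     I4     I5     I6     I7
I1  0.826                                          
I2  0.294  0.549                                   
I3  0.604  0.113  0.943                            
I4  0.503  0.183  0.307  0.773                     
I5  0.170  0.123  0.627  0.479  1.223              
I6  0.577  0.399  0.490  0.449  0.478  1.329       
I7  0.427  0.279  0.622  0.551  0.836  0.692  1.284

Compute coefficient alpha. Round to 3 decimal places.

sum of item variances = 0.826 + 0.549 + 0.943 + 0.773 + 1.223 + 1.329 + 1.284 = 6.927
Σ_{i<j} σ_ij = 9.203
σ²_total = 6.927 + 2 × 9.203 = 25.333
α = (k/(k−1))·(1 − sum of item variances/σ²_total) = (7/6)·(1 − 6.927/25.333) = 0.848

coefficient alpha = 0.848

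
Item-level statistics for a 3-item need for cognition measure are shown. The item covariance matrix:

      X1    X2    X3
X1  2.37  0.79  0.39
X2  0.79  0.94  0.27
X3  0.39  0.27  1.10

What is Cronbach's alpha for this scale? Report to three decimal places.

Σσ²ᵢ = 2.37 + 0.94 + 1.10 = 4.41
Sum of the distinct covariances = 1.45
σ²_total = 4.41 + 2 × 1.45 = 7.31
α = (k/(k−1))·(1 − Σσ²ᵢ/σ²_total) = (3/2)·(1 − 4.41/7.31) = 0.595

Cronbach's alpha = 0.595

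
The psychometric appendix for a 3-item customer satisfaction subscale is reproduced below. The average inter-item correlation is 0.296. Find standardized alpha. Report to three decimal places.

Standardized α = k·r̄ / (1 + (k−1)·r̄) = 3 × 0.296 / (1 + 2 × 0.296)
  = 0.8880 / 1.5920 = 0.558

α = 0.558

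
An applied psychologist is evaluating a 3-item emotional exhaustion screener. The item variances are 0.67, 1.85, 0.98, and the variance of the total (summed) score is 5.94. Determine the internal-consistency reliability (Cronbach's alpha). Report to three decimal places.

Σσ²ᵢ = 0.67 + 1.85 + 0.98 = 3.50
α = (k/(k−1))·(1 − Σσ²ᵢ/Var(T)) = (3/2)·(1 − 3.50/5.94) = 0.616

α = 0.616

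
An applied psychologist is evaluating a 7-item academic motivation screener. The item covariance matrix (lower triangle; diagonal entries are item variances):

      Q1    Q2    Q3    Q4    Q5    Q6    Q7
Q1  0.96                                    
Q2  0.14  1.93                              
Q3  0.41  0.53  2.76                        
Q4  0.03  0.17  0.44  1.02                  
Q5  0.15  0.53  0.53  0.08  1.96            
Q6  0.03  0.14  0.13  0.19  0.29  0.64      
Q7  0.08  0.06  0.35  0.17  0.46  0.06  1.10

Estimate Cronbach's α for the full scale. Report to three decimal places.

Cronbach's α = 0.571

ΣVar(i) = 0.96 + 1.93 + 2.76 + 1.02 + 1.96 + 0.64 + 1.10 = 10.37
Σ_{i<j} σ_ij = 4.97
total variance = 10.37 + 2 × 4.97 = 20.31
α = (k/(k−1))·(1 − ΣVar(i)/total variance) = (7/6)·(1 − 10.37/20.31) = 0.571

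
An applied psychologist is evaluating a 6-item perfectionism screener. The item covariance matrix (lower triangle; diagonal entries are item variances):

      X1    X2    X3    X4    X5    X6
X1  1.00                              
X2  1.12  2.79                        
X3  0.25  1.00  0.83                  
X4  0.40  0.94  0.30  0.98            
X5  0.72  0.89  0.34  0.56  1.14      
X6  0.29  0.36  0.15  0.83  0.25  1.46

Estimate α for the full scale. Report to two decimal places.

Σσᵢ² = 1.00 + 2.79 + 0.83 + 0.98 + 1.14 + 1.46 = 8.20
Sum of the distinct covariances = 8.40
total variance = 8.20 + 2 × 8.40 = 25.00
α = (k/(k−1))·(1 − Σσᵢ²/total variance) = (6/5)·(1 − 8.20/25.00) = 0.81

α = 0.81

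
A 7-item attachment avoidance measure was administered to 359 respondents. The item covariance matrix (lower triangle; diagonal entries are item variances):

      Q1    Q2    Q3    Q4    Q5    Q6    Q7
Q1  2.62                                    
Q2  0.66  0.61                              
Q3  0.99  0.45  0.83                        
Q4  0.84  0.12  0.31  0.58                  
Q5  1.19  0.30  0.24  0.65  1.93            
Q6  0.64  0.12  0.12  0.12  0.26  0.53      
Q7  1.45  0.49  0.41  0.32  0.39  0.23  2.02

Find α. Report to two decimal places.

α = 0.81

Σσᵢ² = 2.62 + 0.61 + 0.83 + 0.58 + 1.93 + 0.53 + 2.02 = 9.12
Σ_{i<j} σ_ij = 10.30
σ²_total = 9.12 + 2 × 10.30 = 29.72
α = (k/(k−1))·(1 − Σσᵢ²/σ²_total) = (7/6)·(1 − 9.12/29.72) = 0.81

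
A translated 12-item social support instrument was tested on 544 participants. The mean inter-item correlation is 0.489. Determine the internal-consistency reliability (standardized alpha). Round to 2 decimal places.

Standardized α = k·r̄ / (1 + (k−1)·r̄) = 12 × 0.489 / (1 + 11 × 0.489)
  = 5.8680 / 6.3790 = 0.92

standardized alpha = 0.92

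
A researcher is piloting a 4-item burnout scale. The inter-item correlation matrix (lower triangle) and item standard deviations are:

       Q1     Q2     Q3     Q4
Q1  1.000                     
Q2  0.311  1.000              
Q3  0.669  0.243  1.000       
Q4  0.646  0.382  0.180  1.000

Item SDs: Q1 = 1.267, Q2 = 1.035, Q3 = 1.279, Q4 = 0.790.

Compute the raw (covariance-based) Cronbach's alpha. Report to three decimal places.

Σσ²ᵢ = 1.267² + 1.035² + 1.279² + 0.790² = 4.9365
Covariances σ_ij = r_ij · s_i · s_j:
  σ(Q1,Q2) = 0.311 × 1.267 × 1.035 = 0.4078
  σ(Q1,Q3) = 0.669 × 1.267 × 1.279 = 1.0841
  σ(Q1,Q4) = 0.646 × 1.267 × 0.790 = 0.6466
  σ(Q2,Q3) = 0.243 × 1.035 × 1.279 = 0.3217
  σ(Q2,Q4) = 0.382 × 1.035 × 0.790 = 0.3123
  σ(Q3,Q4) = 0.180 × 1.279 × 0.790 = 0.1819
σ²_T = Σσ²ᵢ + 2·Σσ_ij = 4.9365 + 2 × 2.9544 = 10.8453
α = (4/3)·(1 − 4.9365/10.8453) = 0.726

Cronbach's alpha = 0.726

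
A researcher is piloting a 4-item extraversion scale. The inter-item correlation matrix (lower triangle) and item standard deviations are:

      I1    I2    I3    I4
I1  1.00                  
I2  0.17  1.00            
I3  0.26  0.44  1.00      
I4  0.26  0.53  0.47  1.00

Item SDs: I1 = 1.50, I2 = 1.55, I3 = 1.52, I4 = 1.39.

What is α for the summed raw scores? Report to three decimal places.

α = 0.685

Σσ²ᵢ = 1.50² + 1.55² + 1.52² + 1.39² = 8.8950
Covariances σ_ij = r_ij · s_i · s_j:
  σ(I1,I2) = 0.17 × 1.50 × 1.55 = 0.3953
  σ(I1,I3) = 0.26 × 1.50 × 1.52 = 0.5928
  σ(I1,I4) = 0.26 × 1.50 × 1.39 = 0.5421
  σ(I2,I3) = 0.44 × 1.55 × 1.52 = 1.0366
  σ(I2,I4) = 0.53 × 1.55 × 1.39 = 1.1419
  σ(I3,I4) = 0.47 × 1.52 × 1.39 = 0.9930
σ²_T = Σσ²ᵢ + 2·Σσ_ij = 8.8950 + 2 × 4.7017 = 18.2984
α = (4/3)·(1 − 8.8950/18.2984) = 0.685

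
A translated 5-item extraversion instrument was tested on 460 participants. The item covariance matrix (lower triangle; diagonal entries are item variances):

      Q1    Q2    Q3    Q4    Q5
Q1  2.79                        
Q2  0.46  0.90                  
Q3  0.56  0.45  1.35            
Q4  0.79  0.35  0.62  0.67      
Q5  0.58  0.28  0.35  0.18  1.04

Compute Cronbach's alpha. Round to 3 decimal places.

α = 0.722

sum of item variances = 2.79 + 0.90 + 1.35 + 0.67 + 1.04 = 6.75
Sum of off-diagonal covariances = 4.62
σ²_total = 6.75 + 2 × 4.62 = 15.99
α = (k/(k−1))·(1 − sum of item variances/σ²_total) = (5/4)·(1 − 6.75/15.99) = 0.722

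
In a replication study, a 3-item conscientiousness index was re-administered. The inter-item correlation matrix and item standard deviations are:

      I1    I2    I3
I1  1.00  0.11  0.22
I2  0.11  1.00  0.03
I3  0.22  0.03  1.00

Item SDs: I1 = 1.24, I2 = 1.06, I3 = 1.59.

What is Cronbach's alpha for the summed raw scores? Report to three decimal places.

α = 0.293

Σσ²ᵢ = 1.24² + 1.06² + 1.59² = 5.1893
Covariances σ_ij = r_ij · s_i · s_j:
  σ(I1,I2) = 0.11 × 1.24 × 1.06 = 0.1446
  σ(I1,I3) = 0.22 × 1.24 × 1.59 = 0.4338
  σ(I2,I3) = 0.03 × 1.06 × 1.59 = 0.0506
σ²_T = Σσ²ᵢ + 2·Σσ_ij = 5.1893 + 2 × 0.6290 = 6.4473
α = (3/2)·(1 − 5.1893/6.4473) = 0.293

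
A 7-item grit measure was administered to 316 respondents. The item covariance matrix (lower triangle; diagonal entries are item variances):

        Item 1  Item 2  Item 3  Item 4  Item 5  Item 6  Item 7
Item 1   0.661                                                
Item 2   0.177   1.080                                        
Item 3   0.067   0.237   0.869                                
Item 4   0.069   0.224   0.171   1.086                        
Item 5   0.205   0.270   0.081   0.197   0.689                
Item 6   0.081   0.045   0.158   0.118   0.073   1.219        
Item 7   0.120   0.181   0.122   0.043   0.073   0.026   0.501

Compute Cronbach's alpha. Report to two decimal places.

Σσᵢ² = 0.661 + 1.080 + 0.869 + 1.086 + 0.689 + 1.219 + 0.501 = 6.105
Σ_{i<j} σ_ij = 2.738
Var(T) = 6.105 + 2 × 2.738 = 11.581
α = (k/(k−1))·(1 − Σσᵢ²/Var(T)) = (7/6)·(1 − 6.105/11.581) = 0.55

α = 0.55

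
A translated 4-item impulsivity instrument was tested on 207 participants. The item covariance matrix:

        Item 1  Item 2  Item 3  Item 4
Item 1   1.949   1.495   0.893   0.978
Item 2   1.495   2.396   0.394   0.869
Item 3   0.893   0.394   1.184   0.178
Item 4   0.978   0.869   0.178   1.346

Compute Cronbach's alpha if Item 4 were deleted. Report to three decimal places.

Remaining items: Item 1, Item 2, Item 3 (k = 3).
ΣVar(i) = 1.949 + 2.396 + 1.184 = 5.529
σ²_total = 5.529 + 2 × 2.782 = 11.093
α (item deleted) = (3/2)·(1 − 5.529/11.093) = 0.752

Cronbach's alpha = 0.752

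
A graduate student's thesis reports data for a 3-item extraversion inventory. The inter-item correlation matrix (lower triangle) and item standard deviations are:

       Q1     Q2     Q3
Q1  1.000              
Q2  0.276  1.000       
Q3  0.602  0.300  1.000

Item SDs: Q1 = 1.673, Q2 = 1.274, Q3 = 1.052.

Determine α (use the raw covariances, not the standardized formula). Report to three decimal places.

α = 0.639

Σσ²ᵢ = 1.673² + 1.274² + 1.052² = 5.5287
Covariances σ_ij = r_ij · s_i · s_j:
  σ(Q1,Q2) = 0.276 × 1.673 × 1.274 = 0.5883
  σ(Q1,Q3) = 0.602 × 1.673 × 1.052 = 1.0595
  σ(Q2,Q3) = 0.300 × 1.274 × 1.052 = 0.4021
σ²_T = Σσ²ᵢ + 2·Σσ_ij = 5.5287 + 2 × 2.0499 = 9.6285
α = (3/2)·(1 − 5.5287/9.6285) = 0.639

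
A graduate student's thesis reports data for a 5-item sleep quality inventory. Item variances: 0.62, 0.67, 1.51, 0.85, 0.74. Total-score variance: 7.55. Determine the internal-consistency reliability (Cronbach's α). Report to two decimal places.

Cronbach's α = 0.52

Σσ²ᵢ = 0.62 + 0.67 + 1.51 + 0.85 + 0.74 = 4.39
α = (k/(k−1))·(1 − Σσ²ᵢ/σ²_total) = (5/4)·(1 − 4.39/7.55) = 0.52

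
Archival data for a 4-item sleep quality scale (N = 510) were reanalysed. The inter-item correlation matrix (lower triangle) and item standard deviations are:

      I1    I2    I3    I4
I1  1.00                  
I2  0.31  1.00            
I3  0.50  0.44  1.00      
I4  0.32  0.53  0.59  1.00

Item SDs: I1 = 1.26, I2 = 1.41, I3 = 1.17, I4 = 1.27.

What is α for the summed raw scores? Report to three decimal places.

α = 0.760

Σσ²ᵢ = 1.26² + 1.41² + 1.17² + 1.27² = 6.5575
Covariances σ_ij = r_ij · s_i · s_j:
  σ(I1,I2) = 0.31 × 1.26 × 1.41 = 0.5507
  σ(I1,I3) = 0.50 × 1.26 × 1.17 = 0.7371
  σ(I1,I4) = 0.32 × 1.26 × 1.27 = 0.5121
  σ(I2,I3) = 0.44 × 1.41 × 1.17 = 0.7259
  σ(I2,I4) = 0.53 × 1.41 × 1.27 = 0.9491
  σ(I3,I4) = 0.59 × 1.17 × 1.27 = 0.8767
σ²_T = Σσ²ᵢ + 2·Σσ_ij = 6.5575 + 2 × 4.3516 = 15.2607
α = (4/3)·(1 − 6.5575/15.2607) = 0.760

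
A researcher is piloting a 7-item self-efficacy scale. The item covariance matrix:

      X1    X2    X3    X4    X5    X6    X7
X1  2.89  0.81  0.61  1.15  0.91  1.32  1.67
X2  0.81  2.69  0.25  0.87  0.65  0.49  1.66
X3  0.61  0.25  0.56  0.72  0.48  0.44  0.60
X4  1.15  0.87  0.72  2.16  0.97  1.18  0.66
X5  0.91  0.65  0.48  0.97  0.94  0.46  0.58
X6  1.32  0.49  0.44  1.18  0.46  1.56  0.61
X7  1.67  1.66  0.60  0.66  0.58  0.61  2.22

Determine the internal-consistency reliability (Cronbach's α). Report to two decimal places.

α = 0.84

Σσ²ᵢ = 2.89 + 2.69 + 0.56 + 2.16 + 0.94 + 1.56 + 2.22 = 13.02
Sum of the distinct covariances = 17.09
Var(T) = 13.02 + 2 × 17.09 = 47.20
α = (k/(k−1))·(1 − Σσ²ᵢ/Var(T)) = (7/6)·(1 − 13.02/47.20) = 0.84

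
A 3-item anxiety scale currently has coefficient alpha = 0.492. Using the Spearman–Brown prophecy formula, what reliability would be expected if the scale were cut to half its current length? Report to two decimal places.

predicted reliability = 0.33

Length factor m = 1/2
α' = m·α / (1 − (1−m)·α)
   = 1/2 × 0.492 / (1 − (1 − 1/2) × 0.492)
   = 0.2460 / 0.7540 = 0.33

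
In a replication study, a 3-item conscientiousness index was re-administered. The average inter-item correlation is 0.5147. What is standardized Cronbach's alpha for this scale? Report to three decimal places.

standardized Cronbach's alpha = 0.761

Standardized α = k·r̄ / (1 + (k−1)·r̄) = 3 × 0.5147 / (1 + 2 × 0.5147)
  = 1.5441 / 2.0294 = 0.761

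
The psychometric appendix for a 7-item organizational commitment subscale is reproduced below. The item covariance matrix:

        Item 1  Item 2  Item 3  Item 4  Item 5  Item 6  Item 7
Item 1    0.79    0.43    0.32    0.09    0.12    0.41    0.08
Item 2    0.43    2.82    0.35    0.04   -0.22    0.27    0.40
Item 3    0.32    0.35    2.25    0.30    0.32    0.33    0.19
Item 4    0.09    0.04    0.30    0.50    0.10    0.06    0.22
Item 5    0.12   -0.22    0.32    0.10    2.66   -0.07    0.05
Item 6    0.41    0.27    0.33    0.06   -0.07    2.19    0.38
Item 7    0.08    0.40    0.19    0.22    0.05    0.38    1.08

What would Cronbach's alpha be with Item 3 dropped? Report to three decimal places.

Cronbach's alpha = 0.384

Remaining items: Item 1, Item 2, Item 4, Item 5, Item 6, Item 7 (k = 6).
Σσᵢ² = 0.79 + 2.82 + 0.50 + 2.66 + 2.19 + 1.08 = 10.04
σ²_total = 10.04 + 2 × 2.36 = 14.76
α (item deleted) = (6/5)·(1 − 10.04/14.76) = 0.384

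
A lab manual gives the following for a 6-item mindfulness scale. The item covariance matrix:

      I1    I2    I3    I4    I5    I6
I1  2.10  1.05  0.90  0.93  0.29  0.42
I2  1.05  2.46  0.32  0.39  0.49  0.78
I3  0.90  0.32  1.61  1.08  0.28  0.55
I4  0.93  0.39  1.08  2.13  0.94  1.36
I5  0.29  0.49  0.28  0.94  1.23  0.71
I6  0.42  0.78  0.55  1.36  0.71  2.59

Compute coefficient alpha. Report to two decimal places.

ΣVar(i) = 2.10 + 2.46 + 1.61 + 2.13 + 1.23 + 2.59 = 12.12
Sum of the distinct covariances = 10.49
σ²_T = 12.12 + 2 × 10.49 = 33.10
α = (k/(k−1))·(1 − ΣVar(i)/σ²_T) = (6/5)·(1 − 12.12/33.10) = 0.76

coefficient alpha = 0.76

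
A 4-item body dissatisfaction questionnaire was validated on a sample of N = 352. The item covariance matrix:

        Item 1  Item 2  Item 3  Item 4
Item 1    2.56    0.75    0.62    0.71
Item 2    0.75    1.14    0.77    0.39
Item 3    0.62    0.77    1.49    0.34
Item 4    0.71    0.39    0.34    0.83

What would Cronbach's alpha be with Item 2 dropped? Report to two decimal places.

Cronbach's alpha = 0.61

Remaining items: Item 1, Item 3, Item 4 (k = 3).
ΣVar(i) = 2.56 + 1.49 + 0.83 = 4.88
Var(T) = 4.88 + 2 × 1.67 = 8.22
α (item deleted) = (3/2)·(1 − 4.88/8.22) = 0.61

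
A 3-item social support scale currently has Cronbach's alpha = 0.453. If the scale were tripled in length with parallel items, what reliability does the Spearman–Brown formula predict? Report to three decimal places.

Length factor m = 3
α' = m·α / (1 + (m−1)·α)
   = 3 × 0.453 / (1 + (3 − 1) × 0.453)
   = 1.3590 / 1.9060 = 0.713

predicted reliability = 0.713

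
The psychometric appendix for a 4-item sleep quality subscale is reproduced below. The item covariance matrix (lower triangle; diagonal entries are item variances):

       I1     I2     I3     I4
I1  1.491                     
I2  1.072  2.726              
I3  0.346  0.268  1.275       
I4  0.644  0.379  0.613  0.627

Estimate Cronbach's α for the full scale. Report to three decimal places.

Σσ²ᵢ = 1.491 + 2.726 + 1.275 + 0.627 = 6.119
Sum of off-diagonal covariances = 3.322
Var(T) = 6.119 + 2 × 3.322 = 12.763
α = (k/(k−1))·(1 − Σσ²ᵢ/Var(T)) = (4/3)·(1 − 6.119/12.763) = 0.694

α = 0.694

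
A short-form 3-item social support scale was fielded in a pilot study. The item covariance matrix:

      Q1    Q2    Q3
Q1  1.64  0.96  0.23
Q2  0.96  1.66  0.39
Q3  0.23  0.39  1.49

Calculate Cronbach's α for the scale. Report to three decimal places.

α = 0.596

ΣVar(i) = 1.64 + 1.66 + 1.49 = 4.79
Sum of off-diagonal covariances = 1.58
total variance = 4.79 + 2 × 1.58 = 7.95
α = (k/(k−1))·(1 − ΣVar(i)/total variance) = (3/2)·(1 − 4.79/7.95) = 0.596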